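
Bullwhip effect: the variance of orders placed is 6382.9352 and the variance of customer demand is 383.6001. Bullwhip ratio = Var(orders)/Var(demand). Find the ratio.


BW = 6382.9352 / 383.6001 = 16.6396

16.6396


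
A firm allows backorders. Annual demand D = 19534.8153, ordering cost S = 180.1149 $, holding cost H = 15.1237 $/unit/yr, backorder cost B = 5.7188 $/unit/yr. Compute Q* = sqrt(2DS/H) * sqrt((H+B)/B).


sqrt(2DS/H) = 682.1273
sqrt((H+B)/B) = 1.9091
Q* = 682.1273 * 1.9091 = 1302.2306

1302.2306 units


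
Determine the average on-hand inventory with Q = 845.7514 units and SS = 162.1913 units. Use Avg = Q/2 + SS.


Q/2 = 422.8757
Avg = 422.8757 + 162.1913 = 585.0670

585.0670 units


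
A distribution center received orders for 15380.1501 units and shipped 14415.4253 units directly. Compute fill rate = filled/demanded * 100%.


FR = 14415.4253 / 15380.1501 * 100 = 93.7275

93.7275%


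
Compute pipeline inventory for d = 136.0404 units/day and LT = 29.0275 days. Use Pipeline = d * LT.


Pipeline = 136.0404 * 29.0275 = 3948.9127

3948.9127 units


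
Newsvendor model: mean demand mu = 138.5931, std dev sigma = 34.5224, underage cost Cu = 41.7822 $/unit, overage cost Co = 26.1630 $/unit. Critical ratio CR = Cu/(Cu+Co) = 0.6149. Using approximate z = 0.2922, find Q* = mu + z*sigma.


CR = Cu/(Cu+Co) = 41.7822/(41.7822+26.1630) = 0.6149
z = 0.2922
Q* = 138.5931 + 0.2922 * 34.5224 = 148.6805

148.6805 units


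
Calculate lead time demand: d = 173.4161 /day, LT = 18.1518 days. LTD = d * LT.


LTD = 173.4161 * 18.1518 = 3147.8144

3147.8144 units


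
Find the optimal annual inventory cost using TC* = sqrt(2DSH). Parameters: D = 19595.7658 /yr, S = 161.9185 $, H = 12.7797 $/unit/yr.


2*D*S*H = 81097854.8896
TC* = sqrt(81097854.8896) = 9005.4347

9005.4347 $/yr


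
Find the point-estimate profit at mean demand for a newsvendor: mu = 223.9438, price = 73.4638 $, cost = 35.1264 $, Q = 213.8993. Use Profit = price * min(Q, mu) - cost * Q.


Sales at mu = min(213.8993, 223.9438) = 213.8993
Revenue = 73.4638 * 213.8993 = 15713.8554
Total cost = 35.1264 * 213.8993 = 7513.5124
Profit = 15713.8554 - 7513.5124 = 8200.3430

8200.3430 $


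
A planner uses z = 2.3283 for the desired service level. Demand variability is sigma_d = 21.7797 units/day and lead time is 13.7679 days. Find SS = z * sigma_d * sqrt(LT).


sqrt(LT) = sqrt(13.7679) = 3.7105
SS = 2.3283 * 21.7797 * 3.7105 = 188.1589

188.1589 units


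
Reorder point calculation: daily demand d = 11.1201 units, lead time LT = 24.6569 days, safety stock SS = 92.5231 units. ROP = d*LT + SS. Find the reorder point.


d*LT = 11.1201 * 24.6569 = 274.1872
ROP = 274.1872 + 92.5231 = 366.7103

366.7103 units


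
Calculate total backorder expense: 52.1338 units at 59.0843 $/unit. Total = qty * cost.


Total = 52.1338 * 59.0843 = 3080.2891

3080.2891 $


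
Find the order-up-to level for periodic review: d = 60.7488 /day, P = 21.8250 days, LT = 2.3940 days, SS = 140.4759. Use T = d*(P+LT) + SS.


P + LT = 24.2190
d*(P+LT) = 60.7488 * 24.2190 = 1471.2752
T = 1471.2752 + 140.4759 = 1611.7511

1611.7511 units


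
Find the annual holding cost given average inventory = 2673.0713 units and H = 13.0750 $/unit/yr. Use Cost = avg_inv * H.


Cost = 2673.0713 * 13.0750 = 34950.4072

34950.4072 $/yr


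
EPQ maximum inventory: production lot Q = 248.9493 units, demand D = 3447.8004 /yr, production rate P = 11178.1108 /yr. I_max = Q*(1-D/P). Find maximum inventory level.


D/P = 0.3084
1 - D/P = 0.6916
I_max = 248.9493 * 0.6916 = 172.1628

172.1628 units


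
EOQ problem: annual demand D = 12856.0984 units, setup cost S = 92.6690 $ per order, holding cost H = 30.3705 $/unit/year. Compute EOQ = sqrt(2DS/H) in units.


2*D*S = 2 * 12856.0984 * 92.6690 = 2382723.5653
2*D*S/H = 78455.1972
EOQ = sqrt(78455.1972) = 280.0985

280.0985 units


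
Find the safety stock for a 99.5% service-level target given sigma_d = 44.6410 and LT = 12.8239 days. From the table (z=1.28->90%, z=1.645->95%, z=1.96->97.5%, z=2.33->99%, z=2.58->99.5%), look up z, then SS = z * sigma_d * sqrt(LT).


From the table, SL = 99.5% corresponds to z = 2.58
sqrt(LT) = sqrt(12.8239) = 3.5810
SS = 2.58 * 44.6410 * 3.5810 = 412.4428

412.4428 units


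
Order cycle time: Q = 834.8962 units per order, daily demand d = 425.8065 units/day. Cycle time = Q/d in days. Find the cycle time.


Cycle = 834.8962 / 425.8065 = 1.9607

1.9607 days


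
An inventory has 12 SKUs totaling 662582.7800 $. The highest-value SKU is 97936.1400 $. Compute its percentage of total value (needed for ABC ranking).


Top item = 97936.1400
Total = 662582.7800
Percentage = 97936.1400 / 662582.7800 * 100 = 14.7810

14.7810%


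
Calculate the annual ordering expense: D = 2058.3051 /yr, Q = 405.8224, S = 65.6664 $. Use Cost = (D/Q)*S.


Number of orders = D/Q = 5.0719
Cost = 5.0719 * 65.6664 = 333.0558

333.0558 $/yr


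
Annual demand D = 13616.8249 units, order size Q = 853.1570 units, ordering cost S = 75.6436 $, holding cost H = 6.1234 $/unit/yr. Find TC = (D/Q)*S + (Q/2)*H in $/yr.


Ordering cost = D*S/Q = 1207.3108
Holding cost = Q*H/2 = 2612.1108
TC = 1207.3108 + 2612.1108 = 3819.4216

3819.4216 $/yr


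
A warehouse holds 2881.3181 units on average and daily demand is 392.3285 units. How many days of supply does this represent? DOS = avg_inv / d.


DOS = 2881.3181 / 392.3285 = 7.3441

7.3441 days


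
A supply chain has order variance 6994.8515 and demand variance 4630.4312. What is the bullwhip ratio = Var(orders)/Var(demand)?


BW = 6994.8515 / 4630.4312 = 1.5106

1.5106


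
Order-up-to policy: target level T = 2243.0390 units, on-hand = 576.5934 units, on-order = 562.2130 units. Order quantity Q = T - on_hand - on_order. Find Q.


Inventory position = OH + OO = 576.5934 + 562.2130 = 1138.8064
Q = 2243.0390 - 1138.8064 = 1104.2326

1104.2326 units


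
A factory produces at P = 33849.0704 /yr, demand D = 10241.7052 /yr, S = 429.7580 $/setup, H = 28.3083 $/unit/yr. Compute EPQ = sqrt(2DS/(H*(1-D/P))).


1 - D/P = 1 - 0.3026 = 0.6974
H*(1-D/P) = 19.7431
2DS = 8802909.4867
EPQ = sqrt(445873.5136) = 667.7376

667.7376 units


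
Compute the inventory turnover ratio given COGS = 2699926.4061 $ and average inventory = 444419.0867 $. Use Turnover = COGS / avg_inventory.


Turnover = 2699926.4061 / 444419.0867 = 6.0752

6.0752


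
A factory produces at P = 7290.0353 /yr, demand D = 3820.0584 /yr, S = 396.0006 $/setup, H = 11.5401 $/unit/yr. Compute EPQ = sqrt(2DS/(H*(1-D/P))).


1 - D/P = 1 - 0.5240 = 0.4760
H*(1-D/P) = 5.4930
2DS = 3025490.8369
EPQ = sqrt(550794.1480) = 742.1551

742.1551 units


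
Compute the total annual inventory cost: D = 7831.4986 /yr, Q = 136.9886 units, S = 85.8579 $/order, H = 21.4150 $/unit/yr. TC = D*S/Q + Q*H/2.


Ordering cost = D*S/Q = 4908.4086
Holding cost = Q*H/2 = 1466.8054
TC = 4908.4086 + 1466.8054 = 6375.2140

6375.2140 $/yr


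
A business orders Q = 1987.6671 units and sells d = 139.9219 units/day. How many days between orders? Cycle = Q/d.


Cycle = 1987.6671 / 139.9219 = 14.2055

14.2055 days


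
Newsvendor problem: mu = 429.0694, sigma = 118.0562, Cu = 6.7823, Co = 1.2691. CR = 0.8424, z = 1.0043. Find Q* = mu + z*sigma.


CR = Cu/(Cu+Co) = 6.7823/(6.7823+1.2691) = 0.8424
z = 1.0043
Q* = 429.0694 + 1.0043 * 118.0562 = 547.6332

547.6332 units


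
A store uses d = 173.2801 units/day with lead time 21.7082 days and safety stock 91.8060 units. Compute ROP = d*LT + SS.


d*LT = 173.2801 * 21.7082 = 3761.5991
ROP = 3761.5991 + 91.8060 = 3853.4051

3853.4051 units


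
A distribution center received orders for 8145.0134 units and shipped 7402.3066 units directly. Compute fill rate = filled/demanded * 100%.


FR = 7402.3066 / 8145.0134 * 100 = 90.8815

90.8815%


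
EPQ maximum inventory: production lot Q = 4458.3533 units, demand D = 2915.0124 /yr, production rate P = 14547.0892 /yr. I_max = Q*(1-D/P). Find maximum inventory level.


D/P = 0.2004
1 - D/P = 0.7996
I_max = 4458.3533 * 0.7996 = 3564.9680

3564.9680 units


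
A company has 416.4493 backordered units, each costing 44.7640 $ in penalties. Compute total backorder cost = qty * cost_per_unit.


Total = 416.4493 * 44.7640 = 18641.9365

18641.9365 $


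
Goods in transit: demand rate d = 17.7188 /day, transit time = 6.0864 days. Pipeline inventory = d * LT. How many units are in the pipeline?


Pipeline = 17.7188 * 6.0864 = 107.8437

107.8437 units


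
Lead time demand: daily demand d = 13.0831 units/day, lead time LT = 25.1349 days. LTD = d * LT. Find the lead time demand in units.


LTD = 13.0831 * 25.1349 = 328.8424

328.8424 units


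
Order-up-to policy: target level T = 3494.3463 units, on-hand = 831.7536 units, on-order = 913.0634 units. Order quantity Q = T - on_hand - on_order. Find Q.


Inventory position = OH + OO = 831.7536 + 913.0634 = 1744.8170
Q = 3494.3463 - 1744.8170 = 1749.5293

1749.5293 units


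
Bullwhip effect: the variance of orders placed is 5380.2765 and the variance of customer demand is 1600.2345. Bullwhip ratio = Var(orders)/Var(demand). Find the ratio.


BW = 5380.2765 / 1600.2345 = 3.3622

3.3622


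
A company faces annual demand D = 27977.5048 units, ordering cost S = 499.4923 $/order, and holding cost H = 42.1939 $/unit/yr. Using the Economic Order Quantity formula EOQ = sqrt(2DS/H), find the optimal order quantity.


2*D*S = 2 * 27977.5048 * 499.4923 = 27949096.4416
2*D*S/H = 662396.6128
EOQ = sqrt(662396.6128) = 813.8775

813.8775 units


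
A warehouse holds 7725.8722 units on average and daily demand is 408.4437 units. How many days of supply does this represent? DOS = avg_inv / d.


DOS = 7725.8722 / 408.4437 = 18.9154

18.9154 days


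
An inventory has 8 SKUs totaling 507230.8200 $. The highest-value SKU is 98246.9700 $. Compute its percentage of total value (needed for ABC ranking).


Top item = 98246.9700
Total = 507230.8200
Percentage = 98246.9700 / 507230.8200 * 100 = 19.3693

19.3693%


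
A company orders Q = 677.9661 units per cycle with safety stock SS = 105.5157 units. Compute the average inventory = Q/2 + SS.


Q/2 = 338.9830
Avg = 338.9830 + 105.5157 = 444.4987

444.4987 units


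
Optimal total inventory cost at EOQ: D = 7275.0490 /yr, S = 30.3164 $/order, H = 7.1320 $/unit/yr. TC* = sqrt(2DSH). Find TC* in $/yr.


2*D*S*H = 3145972.2071
TC* = sqrt(3145972.2071) = 1773.6889

1773.6889 $/yr


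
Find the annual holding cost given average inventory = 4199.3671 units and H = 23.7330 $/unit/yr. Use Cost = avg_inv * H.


Cost = 4199.3671 * 23.7330 = 99663.5794

99663.5794 $/yr


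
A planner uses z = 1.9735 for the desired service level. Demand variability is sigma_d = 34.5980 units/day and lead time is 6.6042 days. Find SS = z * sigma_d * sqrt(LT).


sqrt(LT) = sqrt(6.6042) = 2.5699
SS = 1.9735 * 34.5980 * 2.5699 = 175.4681

175.4681 units


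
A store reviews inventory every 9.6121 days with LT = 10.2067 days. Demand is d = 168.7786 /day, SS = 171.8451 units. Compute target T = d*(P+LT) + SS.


P + LT = 19.8188
d*(P+LT) = 168.7786 * 19.8188 = 3344.9893
T = 3344.9893 + 171.8451 = 3516.8344

3516.8344 units


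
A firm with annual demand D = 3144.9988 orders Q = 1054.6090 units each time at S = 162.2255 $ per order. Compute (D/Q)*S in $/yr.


Number of orders = D/Q = 2.9821
Cost = 2.9821 * 162.2255 = 483.7802

483.7802 $/yr


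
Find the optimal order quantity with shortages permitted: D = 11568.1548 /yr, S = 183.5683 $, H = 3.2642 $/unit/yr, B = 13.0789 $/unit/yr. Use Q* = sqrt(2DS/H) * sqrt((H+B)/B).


sqrt(2DS/H) = 1140.6634
sqrt((H+B)/B) = 1.1178
Q* = 1140.6634 * 1.1178 = 1275.0849

1275.0849 units


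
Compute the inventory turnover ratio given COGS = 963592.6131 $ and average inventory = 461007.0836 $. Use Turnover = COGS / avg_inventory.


Turnover = 963592.6131 / 461007.0836 = 2.0902

2.0902


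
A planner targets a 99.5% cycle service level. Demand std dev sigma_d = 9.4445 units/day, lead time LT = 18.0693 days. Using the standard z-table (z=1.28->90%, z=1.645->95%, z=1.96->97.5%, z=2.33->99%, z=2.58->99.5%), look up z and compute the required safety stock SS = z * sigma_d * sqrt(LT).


From the table, SL = 99.5% corresponds to z = 2.58
sqrt(LT) = sqrt(18.0693) = 4.2508
SS = 2.58 * 9.4445 * 4.2508 = 103.5784

103.5784 units


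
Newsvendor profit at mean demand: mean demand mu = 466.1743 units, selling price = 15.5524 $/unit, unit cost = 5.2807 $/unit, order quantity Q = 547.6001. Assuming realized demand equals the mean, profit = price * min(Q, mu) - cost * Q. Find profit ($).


Sales at mu = min(547.6001, 466.1743) = 466.1743
Revenue = 15.5524 * 466.1743 = 7250.1292
Total cost = 5.2807 * 547.6001 = 2891.7118
Profit = 7250.1292 - 2891.7118 = 4358.4173

4358.4173 $


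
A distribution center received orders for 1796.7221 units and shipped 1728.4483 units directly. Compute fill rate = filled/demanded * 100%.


FR = 1728.4483 / 1796.7221 * 100 = 96.2001

96.2001%


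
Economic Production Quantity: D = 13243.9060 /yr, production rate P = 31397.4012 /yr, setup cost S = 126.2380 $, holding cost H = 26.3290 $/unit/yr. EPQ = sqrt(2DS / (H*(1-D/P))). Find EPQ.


1 - D/P = 1 - 0.4218 = 0.5782
H*(1-D/P) = 15.2230
2DS = 3343768.4113
EPQ = sqrt(219652.0566) = 468.6705

468.6705 units


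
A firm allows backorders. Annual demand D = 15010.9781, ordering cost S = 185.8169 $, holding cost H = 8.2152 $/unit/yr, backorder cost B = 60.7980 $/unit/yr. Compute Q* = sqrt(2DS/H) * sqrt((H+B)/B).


sqrt(2DS/H) = 824.0490
sqrt((H+B)/B) = 1.0654
Q* = 824.0490 * 1.0654 = 877.9595

877.9595 units


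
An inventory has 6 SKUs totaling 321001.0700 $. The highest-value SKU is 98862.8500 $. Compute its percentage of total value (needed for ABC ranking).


Top item = 98862.8500
Total = 321001.0700
Percentage = 98862.8500 / 321001.0700 * 100 = 30.7983

30.7983%


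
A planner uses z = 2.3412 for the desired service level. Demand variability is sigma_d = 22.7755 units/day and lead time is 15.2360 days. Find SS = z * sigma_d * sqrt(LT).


sqrt(LT) = sqrt(15.2360) = 3.9033
SS = 2.3412 * 22.7755 * 3.9033 = 208.1335

208.1335 units


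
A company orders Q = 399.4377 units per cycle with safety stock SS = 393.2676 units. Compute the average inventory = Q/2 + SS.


Q/2 = 199.7189
Avg = 199.7189 + 393.2676 = 592.9864

592.9864 units


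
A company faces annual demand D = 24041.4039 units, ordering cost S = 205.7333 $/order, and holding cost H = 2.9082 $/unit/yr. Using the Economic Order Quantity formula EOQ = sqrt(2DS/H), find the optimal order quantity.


2*D*S = 2 * 24041.4039 * 205.7333 = 9892234.7220
2*D*S/H = 3401497.3943
EOQ = sqrt(3401497.3943) = 1844.3149

1844.3149 units


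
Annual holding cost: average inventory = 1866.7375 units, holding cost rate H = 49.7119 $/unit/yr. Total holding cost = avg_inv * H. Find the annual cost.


Cost = 1866.7375 * 49.7119 = 92799.0679

92799.0679 $/yr


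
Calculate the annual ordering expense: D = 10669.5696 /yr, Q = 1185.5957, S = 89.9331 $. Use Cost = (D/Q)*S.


Number of orders = D/Q = 8.9993
Cost = 8.9993 * 89.9331 = 809.3378

809.3378 $/yr


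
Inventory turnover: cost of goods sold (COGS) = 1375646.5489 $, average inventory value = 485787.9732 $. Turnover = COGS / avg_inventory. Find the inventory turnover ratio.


Turnover = 1375646.5489 / 485787.9732 = 2.8318

2.8318


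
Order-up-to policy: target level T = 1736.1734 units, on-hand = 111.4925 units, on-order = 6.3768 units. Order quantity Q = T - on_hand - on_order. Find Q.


Inventory position = OH + OO = 111.4925 + 6.3768 = 117.8693
Q = 1736.1734 - 117.8693 = 1618.3041

1618.3041 units


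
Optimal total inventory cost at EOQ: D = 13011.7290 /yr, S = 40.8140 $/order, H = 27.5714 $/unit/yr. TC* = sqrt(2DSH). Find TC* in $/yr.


2*D*S*H = 29284174.3763
TC* = sqrt(29284174.3763) = 5411.4854

5411.4854 $/yr


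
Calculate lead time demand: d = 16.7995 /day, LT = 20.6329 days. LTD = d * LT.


LTD = 16.7995 * 20.6329 = 346.6224

346.6224 units


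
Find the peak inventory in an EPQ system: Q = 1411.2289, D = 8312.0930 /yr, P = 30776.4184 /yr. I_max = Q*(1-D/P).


D/P = 0.2701
1 - D/P = 0.7299
I_max = 1411.2289 * 0.7299 = 1030.0843

1030.0843 units


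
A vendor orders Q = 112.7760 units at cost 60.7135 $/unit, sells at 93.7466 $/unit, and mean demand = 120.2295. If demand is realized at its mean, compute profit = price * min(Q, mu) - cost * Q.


Sales at mu = min(112.7760, 120.2295) = 112.7760
Revenue = 93.7466 * 112.7760 = 10572.3666
Total cost = 60.7135 * 112.7760 = 6847.0257
Profit = 10572.3666 - 6847.0257 = 3725.3409

3725.3409 $


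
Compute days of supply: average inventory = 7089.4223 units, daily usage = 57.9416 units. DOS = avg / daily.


DOS = 7089.4223 / 57.9416 = 122.3546

122.3546 days


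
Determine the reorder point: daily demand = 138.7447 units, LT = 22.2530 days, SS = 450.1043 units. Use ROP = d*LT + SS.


d*LT = 138.7447 * 22.2530 = 3087.4858
ROP = 3087.4858 + 450.1043 = 3537.5901

3537.5901 units


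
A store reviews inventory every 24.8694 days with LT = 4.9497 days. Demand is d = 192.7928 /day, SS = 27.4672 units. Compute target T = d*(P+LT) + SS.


P + LT = 29.8191
d*(P+LT) = 192.7928 * 29.8191 = 5748.9078
T = 5748.9078 + 27.4672 = 5776.3750

5776.3750 units


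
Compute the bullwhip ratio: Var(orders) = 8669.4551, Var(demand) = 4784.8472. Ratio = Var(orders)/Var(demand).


BW = 8669.4551 / 4784.8472 = 1.8119

1.8119


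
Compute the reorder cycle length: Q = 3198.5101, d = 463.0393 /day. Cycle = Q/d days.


Cycle = 3198.5101 / 463.0393 = 6.9076

6.9076 days


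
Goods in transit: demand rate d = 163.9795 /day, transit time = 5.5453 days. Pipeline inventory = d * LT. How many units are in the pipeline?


Pipeline = 163.9795 * 5.5453 = 909.3155

909.3155 units


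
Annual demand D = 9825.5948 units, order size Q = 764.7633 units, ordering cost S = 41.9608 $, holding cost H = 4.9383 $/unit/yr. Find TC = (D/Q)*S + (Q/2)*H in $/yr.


Ordering cost = D*S/Q = 539.1077
Holding cost = Q*H/2 = 1888.3153
TC = 539.1077 + 1888.3153 = 2427.4230

2427.4230 $/yr


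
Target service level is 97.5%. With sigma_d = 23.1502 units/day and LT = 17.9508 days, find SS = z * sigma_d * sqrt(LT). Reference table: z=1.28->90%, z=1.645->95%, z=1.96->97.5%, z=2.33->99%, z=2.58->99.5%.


From the table, SL = 97.5% corresponds to z = 1.96
sqrt(LT) = sqrt(17.9508) = 4.2368
SS = 1.96 * 23.1502 * 4.2368 = 192.2440

192.2440 units


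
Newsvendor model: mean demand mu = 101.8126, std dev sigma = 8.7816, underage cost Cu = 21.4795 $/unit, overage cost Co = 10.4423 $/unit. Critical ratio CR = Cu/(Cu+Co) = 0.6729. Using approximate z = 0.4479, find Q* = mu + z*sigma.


CR = Cu/(Cu+Co) = 21.4795/(21.4795+10.4423) = 0.6729
z = 0.4479
Q* = 101.8126 + 0.4479 * 8.7816 = 105.7459

105.7459 units


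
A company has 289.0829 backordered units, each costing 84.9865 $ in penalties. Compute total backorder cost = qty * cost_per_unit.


Total = 289.0829 * 84.9865 = 24568.1439

24568.1439 $


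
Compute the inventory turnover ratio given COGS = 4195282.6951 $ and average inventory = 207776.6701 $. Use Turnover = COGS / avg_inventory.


Turnover = 4195282.6951 / 207776.6701 = 20.1913

20.1913


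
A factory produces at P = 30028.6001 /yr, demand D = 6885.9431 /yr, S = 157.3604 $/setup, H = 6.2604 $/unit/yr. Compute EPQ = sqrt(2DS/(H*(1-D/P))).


1 - D/P = 1 - 0.2293 = 0.7707
H*(1-D/P) = 4.8248
2DS = 2167149.5212
EPQ = sqrt(449167.8478) = 670.1999

670.1999 units


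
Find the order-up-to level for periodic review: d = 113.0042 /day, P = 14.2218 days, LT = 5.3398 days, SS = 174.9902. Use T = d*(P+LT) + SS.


P + LT = 19.5616
d*(P+LT) = 113.0042 * 19.5616 = 2210.5430
T = 2210.5430 + 174.9902 = 2385.5332

2385.5332 units


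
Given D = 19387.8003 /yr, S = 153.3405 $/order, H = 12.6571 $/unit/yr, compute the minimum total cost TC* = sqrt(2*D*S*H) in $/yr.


2*D*S*H = 75257470.9720
TC* = sqrt(75257470.9720) = 8675.1064

8675.1064 $/yr


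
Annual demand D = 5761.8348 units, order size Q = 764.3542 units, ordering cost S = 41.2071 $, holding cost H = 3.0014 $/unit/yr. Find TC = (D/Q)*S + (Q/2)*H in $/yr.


Ordering cost = D*S/Q = 310.6263
Holding cost = Q*H/2 = 1147.0663
TC = 310.6263 + 1147.0663 = 1457.6926

1457.6926 $/yr


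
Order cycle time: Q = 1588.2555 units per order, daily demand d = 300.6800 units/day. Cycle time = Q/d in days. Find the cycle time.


Cycle = 1588.2555 / 300.6800 = 5.2822

5.2822 days


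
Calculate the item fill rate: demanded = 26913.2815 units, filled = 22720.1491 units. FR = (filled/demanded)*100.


FR = 22720.1491 / 26913.2815 * 100 = 84.4198

84.4198%


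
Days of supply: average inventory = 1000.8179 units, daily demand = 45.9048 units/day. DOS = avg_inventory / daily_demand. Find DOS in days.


DOS = 1000.8179 / 45.9048 = 21.8020

21.8020 days


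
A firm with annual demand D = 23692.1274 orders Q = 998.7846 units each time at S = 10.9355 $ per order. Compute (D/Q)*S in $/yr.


Number of orders = D/Q = 23.7210
Cost = 23.7210 * 10.9355 = 259.4005

259.4005 $/yr


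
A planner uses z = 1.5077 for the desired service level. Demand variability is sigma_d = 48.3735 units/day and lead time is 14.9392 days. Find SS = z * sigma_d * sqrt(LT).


sqrt(LT) = sqrt(14.9392) = 3.8651
SS = 1.5077 * 48.3735 * 3.8651 = 281.8942

281.8942 units


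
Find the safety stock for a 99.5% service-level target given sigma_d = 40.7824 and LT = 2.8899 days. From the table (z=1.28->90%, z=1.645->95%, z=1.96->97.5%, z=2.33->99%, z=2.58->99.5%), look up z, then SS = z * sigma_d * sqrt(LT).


From the table, SL = 99.5% corresponds to z = 2.58
sqrt(LT) = sqrt(2.8899) = 1.7000
SS = 2.58 * 40.7824 * 1.7000 = 178.8685

178.8685 units


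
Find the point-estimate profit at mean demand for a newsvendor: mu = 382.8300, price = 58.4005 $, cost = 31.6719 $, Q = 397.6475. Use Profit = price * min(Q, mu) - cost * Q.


Sales at mu = min(397.6475, 382.8300) = 382.8300
Revenue = 58.4005 * 382.8300 = 22357.4634
Total cost = 31.6719 * 397.6475 = 12594.2519
Profit = 22357.4634 - 12594.2519 = 9763.2116

9763.2116 $


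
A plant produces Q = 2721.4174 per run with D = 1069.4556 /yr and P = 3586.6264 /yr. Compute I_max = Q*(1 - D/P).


D/P = 0.2982
1 - D/P = 0.7018
I_max = 2721.4174 * 0.7018 = 1909.9487

1909.9487 units


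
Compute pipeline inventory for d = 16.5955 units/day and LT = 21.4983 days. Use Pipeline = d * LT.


Pipeline = 16.5955 * 21.4983 = 356.7750

356.7750 units


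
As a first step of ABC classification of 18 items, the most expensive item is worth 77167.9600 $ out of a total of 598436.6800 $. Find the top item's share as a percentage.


Top item = 77167.9600
Total = 598436.6800
Percentage = 77167.9600 / 598436.6800 * 100 = 12.8949

12.8949%


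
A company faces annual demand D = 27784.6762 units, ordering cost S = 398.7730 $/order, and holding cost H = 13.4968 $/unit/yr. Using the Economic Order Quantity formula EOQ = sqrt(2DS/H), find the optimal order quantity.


2*D*S = 2 * 27784.6762 * 398.7730 = 22159557.3646
2*D*S/H = 1641837.8701
EOQ = sqrt(1641837.8701) = 1281.3422

1281.3422 units


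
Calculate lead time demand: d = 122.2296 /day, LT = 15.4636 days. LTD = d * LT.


LTD = 122.2296 * 15.4636 = 1890.1096

1890.1096 units


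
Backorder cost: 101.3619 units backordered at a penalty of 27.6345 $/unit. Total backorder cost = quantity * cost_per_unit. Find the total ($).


Total = 101.3619 * 27.6345 = 2801.0854

2801.0854 $


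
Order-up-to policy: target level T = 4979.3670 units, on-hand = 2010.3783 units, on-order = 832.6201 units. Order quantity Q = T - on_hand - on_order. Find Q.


Inventory position = OH + OO = 2010.3783 + 832.6201 = 2842.9984
Q = 4979.3670 - 2842.9984 = 2136.3686

2136.3686 units


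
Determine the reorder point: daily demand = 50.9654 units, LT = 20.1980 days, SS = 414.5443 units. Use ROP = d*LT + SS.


d*LT = 50.9654 * 20.1980 = 1029.3991
ROP = 1029.3991 + 414.5443 = 1443.9434

1443.9434 units


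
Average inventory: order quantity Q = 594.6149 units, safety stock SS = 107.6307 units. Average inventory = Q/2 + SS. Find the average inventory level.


Q/2 = 297.3075
Avg = 297.3075 + 107.6307 = 404.9382

404.9382 units


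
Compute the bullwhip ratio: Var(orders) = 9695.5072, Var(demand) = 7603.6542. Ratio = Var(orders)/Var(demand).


BW = 9695.5072 / 7603.6542 = 1.2751

1.2751


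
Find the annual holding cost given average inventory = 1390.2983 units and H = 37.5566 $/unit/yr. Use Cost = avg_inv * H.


Cost = 1390.2983 * 37.5566 = 52214.8771

52214.8771 $/yr


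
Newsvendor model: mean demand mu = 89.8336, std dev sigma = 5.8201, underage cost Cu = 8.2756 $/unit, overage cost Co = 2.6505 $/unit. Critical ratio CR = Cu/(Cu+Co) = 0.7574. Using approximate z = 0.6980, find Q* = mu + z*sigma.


CR = Cu/(Cu+Co) = 8.2756/(8.2756+2.6505) = 0.7574
z = 0.6980
Q* = 89.8336 + 0.6980 * 5.8201 = 93.8960

93.8960 units


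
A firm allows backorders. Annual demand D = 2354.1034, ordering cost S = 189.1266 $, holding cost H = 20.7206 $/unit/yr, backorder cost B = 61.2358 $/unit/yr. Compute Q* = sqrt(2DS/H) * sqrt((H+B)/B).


sqrt(2DS/H) = 207.3017
sqrt((H+B)/B) = 1.1569
Q* = 207.3017 * 1.1569 = 239.8235

239.8235 units


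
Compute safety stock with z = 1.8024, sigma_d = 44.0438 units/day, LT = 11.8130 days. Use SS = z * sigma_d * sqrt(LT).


sqrt(LT) = sqrt(11.8130) = 3.4370
SS = 1.8024 * 44.0438 * 3.4370 = 272.8450

272.8450 units


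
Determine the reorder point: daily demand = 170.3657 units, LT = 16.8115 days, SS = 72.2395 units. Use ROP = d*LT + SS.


d*LT = 170.3657 * 16.8115 = 2864.1030
ROP = 2864.1030 + 72.2395 = 2936.3425

2936.3425 units


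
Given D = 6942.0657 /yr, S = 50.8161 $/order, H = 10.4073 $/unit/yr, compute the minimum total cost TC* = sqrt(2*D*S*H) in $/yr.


2*D*S*H = 7342739.4833
TC* = sqrt(7342739.4833) = 2709.7490

2709.7490 $/yr


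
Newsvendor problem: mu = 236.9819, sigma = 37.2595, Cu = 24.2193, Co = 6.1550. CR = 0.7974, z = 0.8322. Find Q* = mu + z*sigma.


CR = Cu/(Cu+Co) = 24.2193/(24.2193+6.1550) = 0.7974
z = 0.8322
Q* = 236.9819 + 0.8322 * 37.2595 = 267.9893

267.9893 units


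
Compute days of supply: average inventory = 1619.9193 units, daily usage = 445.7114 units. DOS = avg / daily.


DOS = 1619.9193 / 445.7114 = 3.6345

3.6345 days


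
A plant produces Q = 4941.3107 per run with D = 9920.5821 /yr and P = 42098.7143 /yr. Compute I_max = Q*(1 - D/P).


D/P = 0.2357
1 - D/P = 0.7643
I_max = 4941.3107 * 0.7643 = 3776.8885

3776.8885 units


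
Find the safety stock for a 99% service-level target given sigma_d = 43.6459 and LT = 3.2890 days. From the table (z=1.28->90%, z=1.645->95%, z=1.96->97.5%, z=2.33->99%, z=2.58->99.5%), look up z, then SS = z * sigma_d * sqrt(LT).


From the table, SL = 99% corresponds to z = 2.33
sqrt(LT) = sqrt(3.2890) = 1.8136
SS = 2.33 * 43.6459 * 1.8136 = 184.4299

184.4299 units


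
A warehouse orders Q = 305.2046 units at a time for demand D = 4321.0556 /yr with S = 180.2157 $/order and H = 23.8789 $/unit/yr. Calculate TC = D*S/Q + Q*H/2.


Ordering cost = D*S/Q = 2551.4755
Holding cost = Q*H/2 = 3643.9751
TC = 2551.4755 + 3643.9751 = 6195.4506

6195.4506 $/yr


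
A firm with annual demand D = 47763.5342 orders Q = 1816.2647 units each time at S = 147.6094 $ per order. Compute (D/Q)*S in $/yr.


Number of orders = D/Q = 26.2977
Cost = 26.2977 * 147.6094 = 3881.7837

3881.7837 $/yr


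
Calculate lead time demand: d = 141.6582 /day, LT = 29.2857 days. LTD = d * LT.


LTD = 141.6582 * 29.2857 = 4148.5595

4148.5595 units


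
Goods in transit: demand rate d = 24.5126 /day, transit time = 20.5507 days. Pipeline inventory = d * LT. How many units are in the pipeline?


Pipeline = 24.5126 * 20.5507 = 503.7511

503.7511 units


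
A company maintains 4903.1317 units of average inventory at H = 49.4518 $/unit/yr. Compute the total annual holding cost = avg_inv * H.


Cost = 4903.1317 * 49.4518 = 242468.6882

242468.6882 $/yr


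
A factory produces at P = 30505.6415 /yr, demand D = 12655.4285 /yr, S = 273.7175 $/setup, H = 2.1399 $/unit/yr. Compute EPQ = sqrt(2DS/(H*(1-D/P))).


1 - D/P = 1 - 0.4149 = 0.5851
H*(1-D/P) = 1.2522
2DS = 6928024.5009
EPQ = sqrt(5532898.4021) = 2352.2114

2352.2114 units


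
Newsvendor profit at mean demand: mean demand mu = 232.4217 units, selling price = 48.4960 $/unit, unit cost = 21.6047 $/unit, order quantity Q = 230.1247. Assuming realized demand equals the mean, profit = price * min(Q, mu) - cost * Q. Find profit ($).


Sales at mu = min(230.1247, 232.4217) = 230.1247
Revenue = 48.4960 * 230.1247 = 11160.1275
Total cost = 21.6047 * 230.1247 = 4971.7751
Profit = 11160.1275 - 4971.7751 = 6188.3523

6188.3523 $


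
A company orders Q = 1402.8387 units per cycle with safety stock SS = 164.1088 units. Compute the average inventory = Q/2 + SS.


Q/2 = 701.4194
Avg = 701.4194 + 164.1088 = 865.5281

865.5281 units


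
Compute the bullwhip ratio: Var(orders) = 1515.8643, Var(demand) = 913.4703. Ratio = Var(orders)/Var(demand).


BW = 1515.8643 / 913.4703 = 1.6595

1.6595


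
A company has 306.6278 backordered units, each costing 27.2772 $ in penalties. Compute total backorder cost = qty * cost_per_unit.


Total = 306.6278 * 27.2772 = 8363.9478

8363.9478 $


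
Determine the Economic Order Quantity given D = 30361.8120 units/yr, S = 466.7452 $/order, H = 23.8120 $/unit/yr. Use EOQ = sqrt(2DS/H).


2*D*S = 2 * 30361.8120 * 466.7452 = 28342460.0286
2*D*S/H = 1190259.5342
EOQ = sqrt(1190259.5342) = 1090.9902

1090.9902 units


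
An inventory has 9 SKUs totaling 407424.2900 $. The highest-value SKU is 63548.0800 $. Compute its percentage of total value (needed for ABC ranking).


Top item = 63548.0800
Total = 407424.2900
Percentage = 63548.0800 / 407424.2900 * 100 = 15.5975

15.5975%


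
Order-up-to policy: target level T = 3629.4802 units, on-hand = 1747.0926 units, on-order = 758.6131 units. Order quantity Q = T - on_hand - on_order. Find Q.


Inventory position = OH + OO = 1747.0926 + 758.6131 = 2505.7057
Q = 3629.4802 - 2505.7057 = 1123.7745

1123.7745 units


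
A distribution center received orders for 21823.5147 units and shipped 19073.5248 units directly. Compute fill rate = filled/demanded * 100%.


FR = 19073.5248 / 21823.5147 * 100 = 87.3990

87.3990%


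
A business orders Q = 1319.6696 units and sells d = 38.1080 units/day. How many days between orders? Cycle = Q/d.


Cycle = 1319.6696 / 38.1080 = 34.6297

34.6297 days


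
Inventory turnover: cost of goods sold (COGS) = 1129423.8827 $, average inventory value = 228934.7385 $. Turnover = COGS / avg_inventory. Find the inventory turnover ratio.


Turnover = 1129423.8827 / 228934.7385 = 4.9334

4.9334


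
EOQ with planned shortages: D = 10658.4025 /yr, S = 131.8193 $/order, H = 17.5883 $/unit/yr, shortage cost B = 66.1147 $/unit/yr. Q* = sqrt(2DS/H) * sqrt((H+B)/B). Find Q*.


sqrt(2DS/H) = 399.7041
sqrt((H+B)/B) = 1.1252
Q* = 399.7041 * 1.1252 = 449.7386

449.7386 units


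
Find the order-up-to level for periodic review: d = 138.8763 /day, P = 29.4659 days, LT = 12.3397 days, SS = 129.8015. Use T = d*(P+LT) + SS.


P + LT = 41.8056
d*(P+LT) = 138.8763 * 41.8056 = 5805.8070
T = 5805.8070 + 129.8015 = 5935.6085

5935.6085 units


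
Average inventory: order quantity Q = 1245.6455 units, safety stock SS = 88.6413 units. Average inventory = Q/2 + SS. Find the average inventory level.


Q/2 = 622.8228
Avg = 622.8228 + 88.6413 = 711.4641

711.4641 units


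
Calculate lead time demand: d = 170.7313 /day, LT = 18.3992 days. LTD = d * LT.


LTD = 170.7313 * 18.3992 = 3141.3193

3141.3193 units


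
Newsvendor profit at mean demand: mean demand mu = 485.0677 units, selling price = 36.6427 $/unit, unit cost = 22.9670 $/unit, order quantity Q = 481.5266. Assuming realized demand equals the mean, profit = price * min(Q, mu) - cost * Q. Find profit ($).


Sales at mu = min(481.5266, 485.0677) = 481.5266
Revenue = 36.6427 * 481.5266 = 17644.4347
Total cost = 22.9670 * 481.5266 = 11059.2214
Profit = 17644.4347 - 11059.2214 = 6585.2133

6585.2133 $


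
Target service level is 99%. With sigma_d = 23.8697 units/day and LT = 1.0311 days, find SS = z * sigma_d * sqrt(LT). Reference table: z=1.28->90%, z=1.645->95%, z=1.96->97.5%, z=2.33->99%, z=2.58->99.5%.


From the table, SL = 99% corresponds to z = 2.33
sqrt(LT) = sqrt(1.0311) = 1.0154
SS = 2.33 * 23.8697 * 1.0154 = 56.4746

56.4746 units


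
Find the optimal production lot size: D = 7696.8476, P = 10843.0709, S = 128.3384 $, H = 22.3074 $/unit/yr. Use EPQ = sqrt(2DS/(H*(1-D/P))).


1 - D/P = 1 - 0.7098 = 0.2902
H*(1-D/P) = 6.4727
2DS = 1975602.2121
EPQ = sqrt(305220.2217) = 552.4674

552.4674 units


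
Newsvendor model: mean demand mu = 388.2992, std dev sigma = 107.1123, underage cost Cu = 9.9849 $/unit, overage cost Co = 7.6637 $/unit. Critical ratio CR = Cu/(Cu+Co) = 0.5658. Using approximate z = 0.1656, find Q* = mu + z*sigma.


CR = Cu/(Cu+Co) = 9.9849/(9.9849+7.6637) = 0.5658
z = 0.1656
Q* = 388.2992 + 0.1656 * 107.1123 = 406.0370

406.0370 units


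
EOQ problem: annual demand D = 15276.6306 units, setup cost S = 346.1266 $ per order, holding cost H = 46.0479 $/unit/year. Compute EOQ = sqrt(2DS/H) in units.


2*D*S = 2 * 15276.6306 * 346.1266 = 10575296.4181
2*D*S/H = 229658.6037
EOQ = sqrt(229658.6037) = 479.2271

479.2271 units


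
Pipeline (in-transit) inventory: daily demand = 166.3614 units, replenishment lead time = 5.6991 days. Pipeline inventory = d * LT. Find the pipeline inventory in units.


Pipeline = 166.3614 * 5.6991 = 948.1103

948.1103 units


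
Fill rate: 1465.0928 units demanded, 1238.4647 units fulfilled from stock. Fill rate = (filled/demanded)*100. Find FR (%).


FR = 1238.4647 / 1465.0928 * 100 = 84.5315

84.5315%


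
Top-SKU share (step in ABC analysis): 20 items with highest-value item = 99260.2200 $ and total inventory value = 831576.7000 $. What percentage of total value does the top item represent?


Top item = 99260.2200
Total = 831576.7000
Percentage = 99260.2200 / 831576.7000 * 100 = 11.9364

11.9364%


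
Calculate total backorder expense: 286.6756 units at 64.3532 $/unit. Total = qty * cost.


Total = 286.6756 * 64.3532 = 18448.4922

18448.4922 $


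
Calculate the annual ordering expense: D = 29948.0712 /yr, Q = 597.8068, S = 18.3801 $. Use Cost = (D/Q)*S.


Number of orders = D/Q = 50.0966
Cost = 50.0966 * 18.3801 = 920.7800

920.7800 $/yr


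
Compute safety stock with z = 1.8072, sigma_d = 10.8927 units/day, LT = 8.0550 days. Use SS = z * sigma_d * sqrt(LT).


sqrt(LT) = sqrt(8.0550) = 2.8381
SS = 1.8072 * 10.8927 * 2.8381 = 55.8695

55.8695 units


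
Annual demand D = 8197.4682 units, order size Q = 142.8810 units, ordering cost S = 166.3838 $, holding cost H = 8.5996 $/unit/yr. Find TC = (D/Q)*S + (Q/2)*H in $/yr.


Ordering cost = D*S/Q = 9545.8872
Holding cost = Q*H/2 = 614.3597
TC = 9545.8872 + 614.3597 = 10160.2469

10160.2469 $/yr


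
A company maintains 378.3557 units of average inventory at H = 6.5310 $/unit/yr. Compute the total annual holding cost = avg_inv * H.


Cost = 378.3557 * 6.5310 = 2471.0411

2471.0411 $/yr


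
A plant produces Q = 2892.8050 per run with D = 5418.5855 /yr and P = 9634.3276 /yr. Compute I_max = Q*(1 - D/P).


D/P = 0.5624
1 - D/P = 0.4376
I_max = 2892.8050 * 0.4376 = 1265.8195

1265.8195 units


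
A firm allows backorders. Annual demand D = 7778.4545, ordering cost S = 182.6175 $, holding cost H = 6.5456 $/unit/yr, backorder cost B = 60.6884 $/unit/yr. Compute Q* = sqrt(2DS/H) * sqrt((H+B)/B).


sqrt(2DS/H) = 658.8069
sqrt((H+B)/B) = 1.0525
Q* = 658.8069 * 1.0525 = 693.4254

693.4254 units


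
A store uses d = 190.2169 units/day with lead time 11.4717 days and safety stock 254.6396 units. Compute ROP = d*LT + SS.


d*LT = 190.2169 * 11.4717 = 2182.1112
ROP = 2182.1112 + 254.6396 = 2436.7508

2436.7508 units


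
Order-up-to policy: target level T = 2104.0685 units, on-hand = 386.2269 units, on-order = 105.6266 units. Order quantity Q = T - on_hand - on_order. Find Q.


Inventory position = OH + OO = 386.2269 + 105.6266 = 491.8535
Q = 2104.0685 - 491.8535 = 1612.2150

1612.2150 units


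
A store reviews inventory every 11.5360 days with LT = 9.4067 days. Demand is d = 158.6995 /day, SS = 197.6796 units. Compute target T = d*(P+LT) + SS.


P + LT = 20.9427
d*(P+LT) = 158.6995 * 20.9427 = 3323.5960
T = 3323.5960 + 197.6796 = 3521.2756

3521.2756 units


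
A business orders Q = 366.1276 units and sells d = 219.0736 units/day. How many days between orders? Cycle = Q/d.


Cycle = 366.1276 / 219.0736 = 1.6713

1.6713 days


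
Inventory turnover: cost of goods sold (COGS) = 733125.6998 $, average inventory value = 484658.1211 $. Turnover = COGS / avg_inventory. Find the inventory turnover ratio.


Turnover = 733125.6998 / 484658.1211 = 1.5127

1.5127


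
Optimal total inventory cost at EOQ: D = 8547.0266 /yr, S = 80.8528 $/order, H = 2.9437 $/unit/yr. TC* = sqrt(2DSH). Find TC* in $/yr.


2*D*S*H = 4068493.8475
TC* = sqrt(4068493.8475) = 2017.0508

2017.0508 $/yr


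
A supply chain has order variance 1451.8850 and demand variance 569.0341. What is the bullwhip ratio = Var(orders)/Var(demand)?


BW = 1451.8850 / 569.0341 = 2.5515

2.5515


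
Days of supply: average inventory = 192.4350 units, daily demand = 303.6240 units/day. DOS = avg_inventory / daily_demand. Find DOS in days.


DOS = 192.4350 / 303.6240 = 0.6338

0.6338 days


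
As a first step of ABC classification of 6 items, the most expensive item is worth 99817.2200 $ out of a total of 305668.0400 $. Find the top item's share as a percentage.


Top item = 99817.2200
Total = 305668.0400
Percentage = 99817.2200 / 305668.0400 * 100 = 32.6554

32.6554%


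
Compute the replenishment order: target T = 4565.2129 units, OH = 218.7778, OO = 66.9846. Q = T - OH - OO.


Inventory position = OH + OO = 218.7778 + 66.9846 = 285.7624
Q = 4565.2129 - 285.7624 = 4279.4505

4279.4505 units


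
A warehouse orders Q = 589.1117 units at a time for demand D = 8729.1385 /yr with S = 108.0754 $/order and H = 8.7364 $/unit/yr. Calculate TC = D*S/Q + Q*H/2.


Ordering cost = D*S/Q = 1601.4028
Holding cost = Q*H/2 = 2573.3577
TC = 1601.4028 + 2573.3577 = 4174.7605

4174.7605 $/yr


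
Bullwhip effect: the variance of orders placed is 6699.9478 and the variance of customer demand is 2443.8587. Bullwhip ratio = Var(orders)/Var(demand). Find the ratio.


BW = 6699.9478 / 2443.8587 = 2.7415

2.7415


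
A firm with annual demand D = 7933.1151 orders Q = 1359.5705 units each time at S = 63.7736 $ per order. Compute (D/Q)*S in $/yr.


Number of orders = D/Q = 5.8350
Cost = 5.8350 * 63.7736 = 372.1200

372.1200 $/yr


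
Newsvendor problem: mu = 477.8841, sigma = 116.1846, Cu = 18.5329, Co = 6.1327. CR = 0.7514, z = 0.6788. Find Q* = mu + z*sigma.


CR = Cu/(Cu+Co) = 18.5329/(18.5329+6.1327) = 0.7514
z = 0.6788
Q* = 477.8841 + 0.6788 * 116.1846 = 556.7502

556.7502 units


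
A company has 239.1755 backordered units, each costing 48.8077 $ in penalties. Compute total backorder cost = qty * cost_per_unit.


Total = 239.1755 * 48.8077 = 11673.6061

11673.6061 $


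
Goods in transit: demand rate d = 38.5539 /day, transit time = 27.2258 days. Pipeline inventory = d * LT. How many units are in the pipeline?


Pipeline = 38.5539 * 27.2258 = 1049.6608

1049.6608 units
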